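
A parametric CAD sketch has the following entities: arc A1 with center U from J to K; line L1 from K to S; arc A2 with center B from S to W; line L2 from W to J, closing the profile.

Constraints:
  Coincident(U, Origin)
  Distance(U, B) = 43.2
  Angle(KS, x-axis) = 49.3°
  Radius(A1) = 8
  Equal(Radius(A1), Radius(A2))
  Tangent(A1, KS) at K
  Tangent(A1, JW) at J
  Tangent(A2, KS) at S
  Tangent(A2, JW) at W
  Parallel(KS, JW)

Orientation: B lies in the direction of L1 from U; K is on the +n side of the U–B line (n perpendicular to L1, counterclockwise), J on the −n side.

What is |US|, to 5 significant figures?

43.934

The slot axis is L1's direction at 49.3°, so u = (cos 49.3°, sin 49.3°) = (0.65210, 0.75813) and n = (−sin 49.3°, cos 49.3°) = (-0.75813, 0.65210). U is at the origin and B lies 43.2 along u from U, so B = 43.2·u = (28.171, 32.751). Tangency of A1 to both parallel lines with radius 8.0 puts K and J at U ± 8.0·n: K = (-6.0651, 5.2168), J = (6.0651, -5.2168). Equal radii place S and W the same way about B: S = B + 8.0·n = (22.106, 37.968), W = B − 8.0·n = (34.236, 27.535). Then |US| = |S − U| = 43.934.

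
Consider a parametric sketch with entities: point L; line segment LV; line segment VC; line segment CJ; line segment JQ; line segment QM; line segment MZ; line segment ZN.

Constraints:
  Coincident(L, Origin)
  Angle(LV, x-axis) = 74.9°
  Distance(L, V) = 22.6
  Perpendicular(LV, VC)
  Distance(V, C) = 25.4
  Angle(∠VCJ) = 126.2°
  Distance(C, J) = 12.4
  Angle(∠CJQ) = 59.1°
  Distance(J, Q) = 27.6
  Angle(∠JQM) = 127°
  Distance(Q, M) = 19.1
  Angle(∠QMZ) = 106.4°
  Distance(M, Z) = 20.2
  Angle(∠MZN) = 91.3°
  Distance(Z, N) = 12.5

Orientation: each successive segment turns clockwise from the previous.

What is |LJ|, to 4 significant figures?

35.06

LV ⟂ VC, so VC runs at -15.10°; with |VC| = 25.4, C = (30.41, 15.20). ∠VCJ = 126.2° gives CJ at -68.90° from the x-axis; with |CJ| = 12.4, J = (34.87, 3.634). Then |LJ| = |J − L| = 35.06.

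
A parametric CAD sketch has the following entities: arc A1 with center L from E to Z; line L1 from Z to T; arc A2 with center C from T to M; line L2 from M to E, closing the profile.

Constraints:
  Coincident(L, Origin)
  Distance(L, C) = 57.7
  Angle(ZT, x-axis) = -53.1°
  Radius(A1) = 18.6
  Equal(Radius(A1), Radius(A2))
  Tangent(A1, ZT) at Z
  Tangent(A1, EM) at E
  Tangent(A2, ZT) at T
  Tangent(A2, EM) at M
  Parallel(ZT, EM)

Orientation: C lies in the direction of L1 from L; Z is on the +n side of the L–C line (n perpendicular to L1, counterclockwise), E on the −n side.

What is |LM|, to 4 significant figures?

60.62

Tangency of A1 to both parallel lines with radius 18.6 puts Z and E at L ± 18.6·n: Z = (14.87, 11.17), E = (-14.87, -11.17). Equal radii place T and M the same way about C: T = C + 18.6·n = (49.52, -34.97), M = C − 18.6·n = (19.77, -57.31). Then |LM| = |M − L| = 60.62.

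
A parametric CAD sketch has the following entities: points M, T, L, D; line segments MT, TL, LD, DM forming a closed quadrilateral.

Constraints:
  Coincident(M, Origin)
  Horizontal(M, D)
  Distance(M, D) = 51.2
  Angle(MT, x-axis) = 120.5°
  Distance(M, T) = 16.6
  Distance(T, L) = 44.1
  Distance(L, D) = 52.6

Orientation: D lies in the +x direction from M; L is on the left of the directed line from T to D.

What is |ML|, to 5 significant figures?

50.521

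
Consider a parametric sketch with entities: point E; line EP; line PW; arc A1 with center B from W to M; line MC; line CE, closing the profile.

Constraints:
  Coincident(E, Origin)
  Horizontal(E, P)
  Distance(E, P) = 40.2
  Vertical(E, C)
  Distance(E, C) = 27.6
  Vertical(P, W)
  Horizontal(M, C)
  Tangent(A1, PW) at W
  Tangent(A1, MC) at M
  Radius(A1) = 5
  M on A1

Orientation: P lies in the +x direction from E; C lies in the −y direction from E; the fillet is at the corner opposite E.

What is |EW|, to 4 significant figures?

46.12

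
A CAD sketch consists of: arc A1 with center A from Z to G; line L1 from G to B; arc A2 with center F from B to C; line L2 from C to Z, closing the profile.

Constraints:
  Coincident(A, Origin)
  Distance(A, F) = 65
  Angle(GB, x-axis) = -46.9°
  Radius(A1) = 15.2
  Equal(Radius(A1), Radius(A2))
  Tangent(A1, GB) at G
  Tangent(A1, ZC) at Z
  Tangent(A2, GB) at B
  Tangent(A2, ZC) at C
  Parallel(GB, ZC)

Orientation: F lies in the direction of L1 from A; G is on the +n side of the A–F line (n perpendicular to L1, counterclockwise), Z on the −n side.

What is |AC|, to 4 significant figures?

66.75

The slot axis is L1's direction at -46.9°, so u = (cos -46.9°, sin -46.9°) = (0.6833, -0.7302) and n = (−sin -46.9°, cos -46.9°) = (0.7302, 0.6833). A is at the origin and F lies 65.0 along u from A, so F = 65.0·u = (44.41, -47.46). Tangency of A1 to both parallel lines with radius 15.2 puts G and Z at A ± 15.2·n: G = (11.10, 10.39), Z = (-11.10, -10.39). Equal radii place B and C the same way about F: B = F + 15.2·n = (55.51, -37.07), C = F − 15.2·n = (33.31, -57.85). Then |AC| = |C − A| = 66.75.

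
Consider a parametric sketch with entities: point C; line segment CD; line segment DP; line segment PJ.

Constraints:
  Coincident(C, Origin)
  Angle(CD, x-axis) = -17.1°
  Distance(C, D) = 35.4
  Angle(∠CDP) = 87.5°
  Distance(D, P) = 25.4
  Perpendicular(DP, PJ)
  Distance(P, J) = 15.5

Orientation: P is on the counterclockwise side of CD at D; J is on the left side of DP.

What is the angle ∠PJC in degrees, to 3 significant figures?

130°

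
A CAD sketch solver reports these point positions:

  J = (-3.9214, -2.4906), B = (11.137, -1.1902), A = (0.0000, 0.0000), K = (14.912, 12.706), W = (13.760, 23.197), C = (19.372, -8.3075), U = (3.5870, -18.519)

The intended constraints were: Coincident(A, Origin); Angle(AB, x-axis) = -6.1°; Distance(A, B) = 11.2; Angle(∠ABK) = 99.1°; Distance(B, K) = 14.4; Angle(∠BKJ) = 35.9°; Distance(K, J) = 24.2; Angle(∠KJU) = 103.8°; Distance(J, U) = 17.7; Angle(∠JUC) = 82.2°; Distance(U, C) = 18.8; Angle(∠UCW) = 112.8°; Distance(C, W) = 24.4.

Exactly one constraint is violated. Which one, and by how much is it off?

Distance(C, W) = 24.4 — off by 7.60.

A = (0.00, 0.00) ✓; AB at -6.100° ✓; |AB| = 11.20 ✓; ∠ABK = 99.10° ✓; |BK| = 14.40 ✓; ∠BKJ = 35.90° ✓; |KJ| = 24.20 ✓; ∠KJU = 103.8° ✓; |JU| = 17.70 ✓; ∠JUC = 82.20° ✓; |UC| = 18.80 ✓; ∠UCW = 112.8° ✓; |CW| = 32.00 ✗.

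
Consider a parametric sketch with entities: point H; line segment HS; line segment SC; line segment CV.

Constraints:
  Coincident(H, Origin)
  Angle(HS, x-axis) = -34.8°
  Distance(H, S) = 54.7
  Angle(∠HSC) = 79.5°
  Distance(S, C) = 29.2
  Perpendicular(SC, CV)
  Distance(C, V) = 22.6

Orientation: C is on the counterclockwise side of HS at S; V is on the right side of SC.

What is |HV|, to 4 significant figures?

78.77

H is at the origin; HS runs at -34.8° with length 54.7, so S = 54.7·(cos -34.8°, sin -34.8°) = (44.92, -31.22). ∠HSC = 79.5°, so SC runs at -34.8° + (180° − 79.5°) = 65.70° from the x-axis; with |SC| = 29.2, C = S + 29.2·(cos 65.70°, sin 65.70°) = (56.93, -4.605). SC is perpendicular to CV; with |CV| = 22.6 on the right of SC, V = C + 22.6·(0.9114, -0.4115) = (77.53, -13.91). Then |HV| = |V − H| = 78.77.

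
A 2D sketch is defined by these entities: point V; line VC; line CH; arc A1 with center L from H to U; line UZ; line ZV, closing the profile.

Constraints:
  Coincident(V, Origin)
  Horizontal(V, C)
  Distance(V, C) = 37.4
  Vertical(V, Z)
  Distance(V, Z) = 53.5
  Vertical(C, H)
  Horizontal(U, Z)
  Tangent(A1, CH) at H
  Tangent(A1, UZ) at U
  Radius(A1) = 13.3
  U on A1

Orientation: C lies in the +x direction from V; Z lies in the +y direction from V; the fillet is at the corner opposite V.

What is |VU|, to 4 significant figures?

58.68

The virtual corner opposite V is at (37.40, 53.50). The tangent condition forces LH to be normal to CH and A1 meets UZ tangentially, so LU is at right angles to UZ, with radius 13.3, so the center L sits 13.3 in from both sides at L = (24.10, 40.20). That places the tangent points at H = (37.40, 40.20) on CH and U = (24.10, 53.50) on UZ. Then |VU| = |U − V| = 58.68.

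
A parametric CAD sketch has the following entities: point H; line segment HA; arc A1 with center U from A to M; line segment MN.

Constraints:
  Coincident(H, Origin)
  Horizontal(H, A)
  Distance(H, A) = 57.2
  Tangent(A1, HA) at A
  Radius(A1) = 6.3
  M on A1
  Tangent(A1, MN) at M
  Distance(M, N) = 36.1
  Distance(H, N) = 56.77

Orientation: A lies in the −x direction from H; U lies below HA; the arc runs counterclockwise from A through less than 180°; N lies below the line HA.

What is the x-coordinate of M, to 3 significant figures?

-62.3

Checks: |UM| = 6.300 ✓; ∠(UM, MN) = 90.00° ✓; |MN| = 36.10 ✓; |HN| = 56.77 ✓.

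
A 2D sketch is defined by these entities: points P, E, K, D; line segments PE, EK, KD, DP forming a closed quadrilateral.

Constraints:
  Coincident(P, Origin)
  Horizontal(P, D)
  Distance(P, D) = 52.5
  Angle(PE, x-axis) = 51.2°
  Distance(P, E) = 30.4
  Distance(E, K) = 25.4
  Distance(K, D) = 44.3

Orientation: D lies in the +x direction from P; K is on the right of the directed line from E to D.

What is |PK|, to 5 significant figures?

8.2376

Checks: |EK| = 25.40 ✓; |KD| = 44.30 ✓.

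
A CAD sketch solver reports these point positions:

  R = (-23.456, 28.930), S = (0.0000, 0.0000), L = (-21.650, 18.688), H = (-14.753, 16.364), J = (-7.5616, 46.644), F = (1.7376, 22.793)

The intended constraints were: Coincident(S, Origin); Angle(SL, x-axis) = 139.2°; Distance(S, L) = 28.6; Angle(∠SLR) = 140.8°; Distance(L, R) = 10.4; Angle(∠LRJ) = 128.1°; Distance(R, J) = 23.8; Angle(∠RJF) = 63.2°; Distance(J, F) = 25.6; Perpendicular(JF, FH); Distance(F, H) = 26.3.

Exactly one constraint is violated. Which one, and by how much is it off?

Distance(F, H) = 26.3 — off by 8.60.

S = (0.00, 0.00) ✓; SL at 139.2° ✓; |SL| = 28.60 ✓; ∠SLR = 140.8° ✓; |LR| = 10.40 ✓; ∠LRJ = 128.1° ✓; |RJ| = 23.80 ✓; ∠RJF = 63.20° ✓; |JF| = 25.60 ✓; ∠(JF, FH) = 90.00° ✓; |FH| = 17.70 ✗.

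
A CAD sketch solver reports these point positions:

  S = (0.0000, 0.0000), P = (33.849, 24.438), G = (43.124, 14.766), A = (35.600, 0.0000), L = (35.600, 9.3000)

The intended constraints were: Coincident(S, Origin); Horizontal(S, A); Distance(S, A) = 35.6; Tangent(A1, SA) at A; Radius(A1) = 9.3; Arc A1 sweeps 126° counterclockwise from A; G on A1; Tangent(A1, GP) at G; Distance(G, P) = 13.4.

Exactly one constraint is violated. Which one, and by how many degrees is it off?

Tangent(A1, GP) at G — off by 7.80°.

S = (0.00, 0.00) ✓; S.y = 0.00, A.y = 0.00 ✓; |SA| = 35.60 ✓; ∠(LA, AS) = 90.00° ✓; |LA| = 9.300 ✓; bearing(L→G) − bearing(L→A) = 126.0° ✓; |LG| = 9.300 ✓; ∠(LG, GP) = 82.20° ✗; |GP| = 13.40 ✓.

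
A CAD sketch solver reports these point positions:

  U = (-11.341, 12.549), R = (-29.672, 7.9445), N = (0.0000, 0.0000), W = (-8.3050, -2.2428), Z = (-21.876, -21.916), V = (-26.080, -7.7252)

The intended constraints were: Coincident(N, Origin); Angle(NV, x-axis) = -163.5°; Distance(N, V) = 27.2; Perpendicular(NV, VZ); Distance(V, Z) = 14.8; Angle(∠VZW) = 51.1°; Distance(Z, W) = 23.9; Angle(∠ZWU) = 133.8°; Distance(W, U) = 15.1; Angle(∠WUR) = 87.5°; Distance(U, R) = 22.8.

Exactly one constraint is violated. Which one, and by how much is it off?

Distance(U, R) = 22.8 — off by 3.90.

N = (0.00, 0.00) ✓; NV at -163.5° ✓; |NV| = 27.20 ✓; ∠(NV, VZ) = 90.00° ✓; |VZ| = 14.80 ✓; ∠VZW = 51.10° ✓; |ZW| = 23.90 ✓; ∠ZWU = 133.8° ✓; |WU| = 15.10 ✓; ∠WUR = 87.50° ✓; |UR| = 18.90 ✗.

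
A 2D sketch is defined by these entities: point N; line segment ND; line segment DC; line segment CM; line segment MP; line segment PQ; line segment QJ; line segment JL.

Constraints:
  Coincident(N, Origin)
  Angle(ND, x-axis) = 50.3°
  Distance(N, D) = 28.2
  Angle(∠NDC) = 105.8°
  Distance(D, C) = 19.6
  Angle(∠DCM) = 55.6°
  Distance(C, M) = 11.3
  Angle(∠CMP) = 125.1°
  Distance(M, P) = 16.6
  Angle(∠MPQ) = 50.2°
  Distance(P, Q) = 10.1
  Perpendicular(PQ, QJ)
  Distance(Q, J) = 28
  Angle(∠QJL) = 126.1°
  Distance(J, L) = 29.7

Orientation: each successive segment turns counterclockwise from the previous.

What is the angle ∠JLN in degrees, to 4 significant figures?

57.66°

N is at the origin; ND runs at 50.3° with length 28.2, so D = (18.01, 21.70). ∠NDC = 105.8° gives DC at 124.5° from the x-axis; with |DC| = 19.6, C = (6.912, 37.85). ∠DCM = 55.6° gives CM at -111.1° from the x-axis; with |CM| = 11.3, M = (2.844, 27.31). ∠CMP = 125.1° gives MP at -56.20° from the x-axis; with |MP| = 16.6, P = (12.08, 13.51). ∠MPQ = 50.2° gives PQ at 73.60° from the x-axis; with |PQ| = 10.1, Q = (14.93, 23.20). PQ is perpendicular to QJ, so QJ runs at 163.6°; with |QJ| = 28.0, J = (-11.93, 31.11). ∠QJL = 126.1° gives JL at -142.5° from the x-axis; with |JL| = 29.7, L = (-35.49, 13.03). Then cos ∠JLN = LJ·LN / (|LJ||LN|), giving 57.66°.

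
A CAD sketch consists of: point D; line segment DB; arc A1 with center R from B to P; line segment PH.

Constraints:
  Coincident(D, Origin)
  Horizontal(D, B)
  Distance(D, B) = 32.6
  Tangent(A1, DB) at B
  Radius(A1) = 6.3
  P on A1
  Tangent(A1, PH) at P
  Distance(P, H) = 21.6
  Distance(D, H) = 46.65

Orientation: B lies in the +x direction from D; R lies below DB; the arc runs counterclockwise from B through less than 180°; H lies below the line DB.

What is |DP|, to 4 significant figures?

28.55

Checks: D.y = 0.00, B.y = 0.00 ✓; |RP| = 6.300 ✓; ∠(RP, PH) = 90.00° ✓; |PH| = 21.60 ✓; |DH| = 46.65 ✓.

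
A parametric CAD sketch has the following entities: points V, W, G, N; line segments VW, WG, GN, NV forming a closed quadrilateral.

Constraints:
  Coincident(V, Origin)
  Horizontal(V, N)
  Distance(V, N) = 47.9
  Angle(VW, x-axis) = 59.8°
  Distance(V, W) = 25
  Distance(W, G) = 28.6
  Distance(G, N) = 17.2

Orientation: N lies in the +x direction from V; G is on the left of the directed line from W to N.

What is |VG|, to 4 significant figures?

43.40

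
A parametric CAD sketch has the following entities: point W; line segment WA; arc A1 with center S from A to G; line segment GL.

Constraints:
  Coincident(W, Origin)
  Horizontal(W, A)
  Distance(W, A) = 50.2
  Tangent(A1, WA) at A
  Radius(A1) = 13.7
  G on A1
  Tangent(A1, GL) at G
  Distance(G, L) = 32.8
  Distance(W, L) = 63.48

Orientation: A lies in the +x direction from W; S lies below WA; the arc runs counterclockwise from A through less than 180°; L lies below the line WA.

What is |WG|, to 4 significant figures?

39.86

W is at the origin; WA is horizontal with |WA| = 50.2 and A on the +x side, so A = (50.20, 0.000). The tangent condition forces SA to be normal to WA, so S = A + (0, -13.7) = (50.20, -13.70). Since SG ⟂ GL (tangency), |SL| = √(13.7² + 32.8²) = 35.55 regardless of where G sits on A1. So L lies on both circle(W, 63.48) and circle(S, 35.55); the below-WA intersection is L = (41.38, -48.14). G is the foot of the tangent from L: G = (36.64, -15.68).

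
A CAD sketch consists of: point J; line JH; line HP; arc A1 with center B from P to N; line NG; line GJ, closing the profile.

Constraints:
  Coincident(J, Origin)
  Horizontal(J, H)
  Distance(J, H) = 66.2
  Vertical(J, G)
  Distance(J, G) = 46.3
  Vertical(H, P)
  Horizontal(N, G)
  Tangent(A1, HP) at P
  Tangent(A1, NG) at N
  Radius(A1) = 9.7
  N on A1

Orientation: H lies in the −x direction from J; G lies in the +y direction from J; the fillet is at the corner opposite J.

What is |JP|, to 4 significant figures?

75.64

J is at the origin; J and H share the same y with |JH| = 66.2 and H on the −x side, so H = (-66.20, 0.000). J and G share the same x with |JG| = 46.3 and G on the +y side, so G = (0.000, 46.30). The virtual corner opposite J is at (-66.20, 46.30). Since A1 is tangent to HP there, BP ⟂ HP and since A1 is tangent to NG there, BN ⟂ NG, with radius 9.7, so the center B sits 9.7 in from both sides at B = (-56.50, 36.60). That places the tangent points at P = (-66.20, 36.60) on HP and N = (-56.50, 46.30) on NG. Then |JP| = |P − J| = 75.64.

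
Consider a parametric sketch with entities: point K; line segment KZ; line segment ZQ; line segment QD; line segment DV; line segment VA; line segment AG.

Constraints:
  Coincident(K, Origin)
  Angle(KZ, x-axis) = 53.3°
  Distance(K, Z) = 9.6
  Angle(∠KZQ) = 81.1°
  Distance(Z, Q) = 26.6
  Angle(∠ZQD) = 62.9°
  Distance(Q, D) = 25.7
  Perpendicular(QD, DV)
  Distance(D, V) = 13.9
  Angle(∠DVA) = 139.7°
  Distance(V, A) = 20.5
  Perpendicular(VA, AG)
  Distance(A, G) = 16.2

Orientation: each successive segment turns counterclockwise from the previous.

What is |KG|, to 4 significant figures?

19.82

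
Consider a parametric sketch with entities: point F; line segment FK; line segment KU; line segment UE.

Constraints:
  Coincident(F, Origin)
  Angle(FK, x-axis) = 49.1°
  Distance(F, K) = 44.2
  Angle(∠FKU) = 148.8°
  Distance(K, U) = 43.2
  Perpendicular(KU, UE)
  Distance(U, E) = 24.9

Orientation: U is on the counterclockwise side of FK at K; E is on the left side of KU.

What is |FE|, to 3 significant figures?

81.0

∠FKU = 148.8°, so KU runs at 49.1° + (180° − 148.8°) = 80.3° from the x-axis; with |KU| = 43.2, U = K + 43.2·(cos 80.3°, sin 80.3°) = (36.2, 76.0). KU ⟂ UE; with |UE| = 24.9 on the left of KU, E = U + 24.9·(-0.986, 0.168) = (11.7, 80.2). Then |FE| = |E − F| = 81.0.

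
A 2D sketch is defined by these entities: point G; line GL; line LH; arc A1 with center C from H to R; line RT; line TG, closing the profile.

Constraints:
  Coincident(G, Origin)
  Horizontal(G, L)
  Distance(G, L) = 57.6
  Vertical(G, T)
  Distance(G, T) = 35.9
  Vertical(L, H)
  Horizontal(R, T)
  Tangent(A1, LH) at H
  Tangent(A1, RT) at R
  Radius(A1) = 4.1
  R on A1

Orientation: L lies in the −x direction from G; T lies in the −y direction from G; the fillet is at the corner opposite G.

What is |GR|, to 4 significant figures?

64.43

The virtual corner opposite G is at (-57.60, -35.90). Since A1 is tangent to LH there, CH ⟂ LH and A1 meets RT tangentially, so CR is at right angles to RT, with radius 4.1, so the center C sits 4.1 in from both sides at C = (-53.50, -31.80). That places the tangent points at H = (-57.60, -31.80) on LH and R = (-53.50, -35.90) on RT. Then |GR| = |R − G| = 64.43.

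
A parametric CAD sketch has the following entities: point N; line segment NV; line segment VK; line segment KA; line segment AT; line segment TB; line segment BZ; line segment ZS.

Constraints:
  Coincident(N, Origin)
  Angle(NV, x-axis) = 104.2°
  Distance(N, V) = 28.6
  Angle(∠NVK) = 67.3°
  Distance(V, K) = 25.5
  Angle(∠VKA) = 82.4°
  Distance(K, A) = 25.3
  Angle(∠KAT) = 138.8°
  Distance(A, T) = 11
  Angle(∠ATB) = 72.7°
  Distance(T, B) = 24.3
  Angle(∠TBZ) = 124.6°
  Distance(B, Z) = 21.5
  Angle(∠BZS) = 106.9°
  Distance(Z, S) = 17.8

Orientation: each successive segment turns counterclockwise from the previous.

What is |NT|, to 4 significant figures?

6.583

N is at the origin; NV runs at 104.2° with length 28.6, so V = (-7.016, 27.73). ∠NVK = 67.3° gives VK at -143.1° from the x-axis; with |VK| = 25.5, K = (-27.41, 12.42). ∠VKA = 82.4° gives KA at -45.50° from the x-axis; with |KA| = 25.3, A = (-9.675, -5.630). ∠KAT = 138.8° gives AT at -4.300° from the x-axis; with |AT| = 11.0, T = (1.294, -6.455). Then |NT| = |T − N| = 6.583.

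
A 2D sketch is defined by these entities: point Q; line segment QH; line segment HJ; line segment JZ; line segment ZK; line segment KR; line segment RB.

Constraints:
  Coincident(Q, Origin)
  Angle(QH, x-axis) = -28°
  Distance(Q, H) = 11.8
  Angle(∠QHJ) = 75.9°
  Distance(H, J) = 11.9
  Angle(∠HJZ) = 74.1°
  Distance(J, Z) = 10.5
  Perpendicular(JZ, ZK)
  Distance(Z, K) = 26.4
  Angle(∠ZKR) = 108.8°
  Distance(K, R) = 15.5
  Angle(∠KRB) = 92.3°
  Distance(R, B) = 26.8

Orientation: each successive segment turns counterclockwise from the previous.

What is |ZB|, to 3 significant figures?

25.1

∠ZKR = 108.8° gives KR at -16.8° from the x-axis; with |KR| = 15.5, R = (18.5, -25.2). ∠KRB = 92.3° gives RB at 70.9° from the x-axis; with |RB| = 26.8, B = (27.3, 0.106). Then |ZB| = |B − Z| = 25.1.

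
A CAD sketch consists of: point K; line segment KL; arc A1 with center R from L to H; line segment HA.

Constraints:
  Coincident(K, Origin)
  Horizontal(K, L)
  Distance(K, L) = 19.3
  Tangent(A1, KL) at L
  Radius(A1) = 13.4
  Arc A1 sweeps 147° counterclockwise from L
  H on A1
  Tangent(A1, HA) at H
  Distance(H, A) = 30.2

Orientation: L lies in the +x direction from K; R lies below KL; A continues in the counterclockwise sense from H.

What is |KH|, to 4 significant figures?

27.41

K is at the origin; KL is horizontal with |KL| = 19.3 and L on the +x side, so L = (19.30, 0.000). Tangency of A1 to KL means the radius RL is perpendicular to KL, so R = L + (0, -13.4) = (19.30, -13.40). On A1, L sits at bearing 90° from R; a 147° counterclockwise sweep puts H at bearing 237°, so H = R + 13.4·(cos 237°, sin 237°) = (12.00, -24.64). Then |KH| = |H − K| = 27.41.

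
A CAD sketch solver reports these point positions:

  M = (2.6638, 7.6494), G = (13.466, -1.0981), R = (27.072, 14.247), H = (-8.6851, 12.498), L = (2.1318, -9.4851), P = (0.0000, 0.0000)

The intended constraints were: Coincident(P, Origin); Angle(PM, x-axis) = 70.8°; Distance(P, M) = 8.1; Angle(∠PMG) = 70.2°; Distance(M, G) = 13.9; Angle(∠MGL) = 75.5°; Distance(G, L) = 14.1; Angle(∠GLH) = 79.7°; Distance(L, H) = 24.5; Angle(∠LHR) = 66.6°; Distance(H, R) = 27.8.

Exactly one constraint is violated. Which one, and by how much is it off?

Distance(H, R) = 27.8 — off by 8.00.

P = (0.00, 0.00) ✓; PM at 70.80° ✓; |PM| = 8.100 ✓; ∠PMG = 70.20° ✓; |MG| = 13.90 ✓; ∠MGL = 75.50° ✓; |GL| = 14.10 ✓; ∠GLH = 79.70° ✓; |LH| = 24.50 ✓; ∠LHR = 66.60° ✓; |HR| = 35.80 ✗.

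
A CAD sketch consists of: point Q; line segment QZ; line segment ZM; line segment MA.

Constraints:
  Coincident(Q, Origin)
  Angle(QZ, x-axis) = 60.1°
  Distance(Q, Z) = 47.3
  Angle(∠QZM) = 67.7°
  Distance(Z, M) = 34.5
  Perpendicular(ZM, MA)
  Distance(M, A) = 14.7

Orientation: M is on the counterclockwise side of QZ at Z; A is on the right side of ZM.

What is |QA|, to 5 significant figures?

60.760

Q is at the origin; QZ runs at 60.1° with length 47.3, so Z = 47.3·(cos 60.1°, sin 60.1°) = (23.578, 41.004). ∠QZM = 67.7°, so ZM runs at 60.1° + (180° − 67.7°) = 172.40° from the x-axis; with |ZM| = 34.5, M = Z + 34.5·(cos 172.40°, sin 172.40°) = (-10.618, 45.567). The perpendicularity gives MA at right angles to ZM; with |MA| = 14.7 on the right of ZM, A = M + 14.7·(0.13226, 0.99122) = (-8.6743, 60.138). Then |QA| = |A − Q| = 60.760.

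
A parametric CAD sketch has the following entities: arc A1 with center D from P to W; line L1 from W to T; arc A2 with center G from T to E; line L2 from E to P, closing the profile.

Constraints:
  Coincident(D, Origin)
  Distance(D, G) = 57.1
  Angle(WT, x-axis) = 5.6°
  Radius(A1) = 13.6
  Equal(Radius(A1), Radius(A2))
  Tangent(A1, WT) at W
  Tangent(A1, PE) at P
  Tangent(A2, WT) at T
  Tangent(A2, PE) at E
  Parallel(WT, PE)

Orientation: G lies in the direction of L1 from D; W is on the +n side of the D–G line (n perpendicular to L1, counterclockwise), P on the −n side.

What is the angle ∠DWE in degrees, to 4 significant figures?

64.53°

The slot axis is L1's direction at 5.6°, so u = (cos 5.6°, sin 5.6°) = (0.9952, 0.09758) and n = (−sin 5.6°, cos 5.6°) = (-0.09758, 0.9952). D is at the origin and G lies 57.1 along u from D, so G = 57.1·u = (56.83, 5.572). Tangency of A1 to both parallel lines with radius 13.6 puts W and P at D ± 13.6·n: W = (-1.327, 13.54), P = (1.327, -13.54). Equal radii place T and E the same way about G: T = G + 13.6·n = (55.50, 19.11), E = G − 13.6·n = (58.15, -7.963). Then cos ∠DWE = WD·WE / (|WD||WE|), giving 64.53°.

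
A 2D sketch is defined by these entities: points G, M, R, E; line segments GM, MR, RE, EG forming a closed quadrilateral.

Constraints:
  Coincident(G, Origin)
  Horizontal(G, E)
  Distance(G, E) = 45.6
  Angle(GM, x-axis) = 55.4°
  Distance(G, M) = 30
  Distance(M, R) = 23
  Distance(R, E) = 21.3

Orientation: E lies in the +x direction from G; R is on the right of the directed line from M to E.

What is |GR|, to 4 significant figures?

24.68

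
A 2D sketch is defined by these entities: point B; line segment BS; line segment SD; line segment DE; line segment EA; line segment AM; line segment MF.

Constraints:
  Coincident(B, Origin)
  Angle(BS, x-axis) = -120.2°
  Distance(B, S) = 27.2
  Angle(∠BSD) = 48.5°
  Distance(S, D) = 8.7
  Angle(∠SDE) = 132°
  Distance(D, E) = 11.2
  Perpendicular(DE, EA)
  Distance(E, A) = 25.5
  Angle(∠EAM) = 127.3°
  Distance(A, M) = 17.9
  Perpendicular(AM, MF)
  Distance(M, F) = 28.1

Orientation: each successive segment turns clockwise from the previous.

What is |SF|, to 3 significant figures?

16.1

B is at the origin; BS runs at -120.2° with length 27.2, so S = (-13.7, -23.5). ∠BSD = 48.5° gives SD at 108° from the x-axis; with |SD| = 8.7, D = (-16.4, -15.2). ∠SDE = 132.0° gives DE at 60.3° from the x-axis; with |DE| = 11.2, E = (-10.9, -5.52). DE ⟂ EA, so EA runs at -29.7°; with |EA| = 25.5, A = (11.3, -18.2). ∠EAM = 127.3° gives AM at -82.4° from the x-axis; with |AM| = 17.9, M = (13.7, -35.9). AM ⟂ MF, so MF runs at -172°; with |MF| = 28.1, F = (-14.2, -39.6). Then |SF| = |F − S| = 16.1.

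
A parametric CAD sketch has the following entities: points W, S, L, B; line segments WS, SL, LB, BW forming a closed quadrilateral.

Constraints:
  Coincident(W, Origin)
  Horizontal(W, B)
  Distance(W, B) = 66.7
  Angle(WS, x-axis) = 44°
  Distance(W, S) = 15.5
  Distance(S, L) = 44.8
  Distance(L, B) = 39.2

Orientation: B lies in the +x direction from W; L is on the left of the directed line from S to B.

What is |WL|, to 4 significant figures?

60.07

Checks: |SL| = 44.80 ✓; |LB| = 39.20 ✓.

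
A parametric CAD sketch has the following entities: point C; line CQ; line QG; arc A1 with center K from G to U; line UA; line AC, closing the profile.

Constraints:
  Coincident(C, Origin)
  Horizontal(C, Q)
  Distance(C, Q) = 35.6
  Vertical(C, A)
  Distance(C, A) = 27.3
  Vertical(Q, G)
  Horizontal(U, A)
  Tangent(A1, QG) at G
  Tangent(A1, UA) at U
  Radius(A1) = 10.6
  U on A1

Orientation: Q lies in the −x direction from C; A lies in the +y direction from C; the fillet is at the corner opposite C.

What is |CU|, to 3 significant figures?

37.0

The virtual corner opposite C is at (-35.6, 27.3). The tangent condition forces KG to be normal to QG and tangency of A1 to UA means the radius KU is perpendicular to UA, with radius 10.6, so the center K sits 10.6 in from both sides at K = (-25.0, 16.7). That places the tangent points at G = (-35.6, 16.7) on QG and U = (-25.0, 27.3) on UA. Then |CU| = |U − C| = 37.0.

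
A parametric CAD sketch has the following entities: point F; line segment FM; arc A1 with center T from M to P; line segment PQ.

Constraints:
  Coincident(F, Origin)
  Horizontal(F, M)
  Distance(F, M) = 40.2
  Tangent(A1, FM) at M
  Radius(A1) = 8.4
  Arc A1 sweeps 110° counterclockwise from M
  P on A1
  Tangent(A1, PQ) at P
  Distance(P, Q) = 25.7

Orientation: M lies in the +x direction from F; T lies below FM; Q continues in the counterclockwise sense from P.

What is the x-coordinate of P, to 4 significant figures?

32.31

The tangent condition forces TM to be normal to FM, so T = M + (0, -8.4) = (40.20, -8.400). On A1, M sits at bearing 90° from T; a 110° counterclockwise sweep puts P at bearing 200°, so P = T + 8.4·(cos 200°, sin 200°) = (32.31, -11.27). So P.x = 32.31.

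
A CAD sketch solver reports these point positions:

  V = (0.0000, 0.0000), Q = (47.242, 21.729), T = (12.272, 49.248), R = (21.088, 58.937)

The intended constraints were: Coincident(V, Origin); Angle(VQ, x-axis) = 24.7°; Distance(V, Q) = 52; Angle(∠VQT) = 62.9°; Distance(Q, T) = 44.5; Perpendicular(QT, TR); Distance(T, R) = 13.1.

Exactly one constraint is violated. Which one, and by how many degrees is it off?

Perpendicular(QT, TR) — off by 4.10°.

V = (0.00, 0.00) ✓; VQ at 24.70° ✓; |VQ| = 52.00 ✓; ∠VQT = 62.90° ✓; |QT| = 44.50 ✓; ∠(QT, TR) = 94.10° ✗; |TR| = 13.10 ✓.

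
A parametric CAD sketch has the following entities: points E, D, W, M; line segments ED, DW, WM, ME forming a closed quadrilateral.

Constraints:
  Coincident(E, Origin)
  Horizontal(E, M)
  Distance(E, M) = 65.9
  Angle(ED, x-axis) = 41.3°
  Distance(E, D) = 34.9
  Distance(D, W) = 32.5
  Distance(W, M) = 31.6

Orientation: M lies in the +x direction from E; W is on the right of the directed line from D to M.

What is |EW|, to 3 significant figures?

36.3

Checks: |DW| = 32.50 ✓; |WM| = 31.60 ✓.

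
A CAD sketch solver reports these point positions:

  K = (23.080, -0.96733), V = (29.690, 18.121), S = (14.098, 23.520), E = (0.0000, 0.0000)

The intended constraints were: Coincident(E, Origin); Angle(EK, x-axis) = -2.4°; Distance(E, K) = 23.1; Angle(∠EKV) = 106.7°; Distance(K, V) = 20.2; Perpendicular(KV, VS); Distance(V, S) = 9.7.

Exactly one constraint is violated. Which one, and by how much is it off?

Distance(V, S) = 9.7 — off by 6.80.

E = (0.00, 0.00) ✓; EK at -2.400° ✓; |EK| = 23.10 ✓; ∠EKV = 106.7° ✓; |KV| = 20.20 ✓; ∠(KV, VS) = 90.00° ✓; |VS| = 16.50 ✗.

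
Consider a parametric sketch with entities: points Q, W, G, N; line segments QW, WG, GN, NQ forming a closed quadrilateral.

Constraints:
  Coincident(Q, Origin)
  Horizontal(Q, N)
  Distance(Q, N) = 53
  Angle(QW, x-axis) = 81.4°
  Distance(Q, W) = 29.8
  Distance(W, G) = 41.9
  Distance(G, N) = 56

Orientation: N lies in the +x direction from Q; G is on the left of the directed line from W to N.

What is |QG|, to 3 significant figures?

66.3

Q is at the origin; Q and N share the same y with |QN| = 53.0 and N in +x, so N = (53.0, 0). QW runs at 81.4° with |QW| = 29.8, so W = (4.46, 29.5). G is determined by |WG| = 41.9 and |GN| = 56.0 together: it lies at the intersection of circle(W, 41.9) and circle(N, 56.0). With |WN| = 56.8, the foot of the radical line on WN is 16.2 from W and the perpendicular offset is √(41.9² − 16.2²) = 38.6. Taking the left-of-WN solution: G = (38.4, 54.1).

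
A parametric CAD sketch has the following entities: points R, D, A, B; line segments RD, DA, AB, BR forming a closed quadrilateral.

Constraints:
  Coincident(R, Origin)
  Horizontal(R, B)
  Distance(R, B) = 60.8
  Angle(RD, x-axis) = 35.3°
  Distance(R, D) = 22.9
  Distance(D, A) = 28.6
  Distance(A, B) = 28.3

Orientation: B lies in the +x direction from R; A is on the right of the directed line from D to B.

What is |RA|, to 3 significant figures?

36.1

R is at the origin; R and B share the same y with |RB| = 60.8 and B in +x, so B = (60.8, 0). RD runs at 35.3° with |RD| = 22.9, so D = (18.7, 13.2). A is determined by |DA| = 28.6 and |AB| = 28.3 together: it lies at the intersection of circle(D, 28.6) and circle(B, 28.3). With |DB| = 44.1, the foot of the radical line on DB is 22.3 from D and the perpendicular offset is √(28.6² − 22.3²) = 18.0. Taking the right-of-DB solution: A = (34.5, -10.6).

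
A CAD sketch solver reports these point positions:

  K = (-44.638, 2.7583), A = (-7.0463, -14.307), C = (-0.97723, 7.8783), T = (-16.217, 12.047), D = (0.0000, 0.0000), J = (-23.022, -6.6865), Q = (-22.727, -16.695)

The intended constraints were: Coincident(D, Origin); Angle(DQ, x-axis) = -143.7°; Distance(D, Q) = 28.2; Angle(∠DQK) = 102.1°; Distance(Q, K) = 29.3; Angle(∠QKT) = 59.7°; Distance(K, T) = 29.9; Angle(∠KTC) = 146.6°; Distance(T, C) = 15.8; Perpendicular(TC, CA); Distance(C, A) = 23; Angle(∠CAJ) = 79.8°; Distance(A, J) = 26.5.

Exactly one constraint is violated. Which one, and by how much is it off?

Distance(A, J) = 26.5 — off by 8.80.

D = (0.00, 0.00) ✓; DQ at -143.7° ✓; |DQ| = 28.20 ✓; ∠DQK = 102.1° ✓; |QK| = 29.30 ✓; ∠QKT = 59.70° ✓; |KT| = 29.90 ✓; ∠KTC = 146.6° ✓; |TC| = 15.80 ✓; ∠(TC, CA) = 90.00° ✓; |CA| = 23.00 ✓; ∠CAJ = 79.80° ✓; |AJ| = 17.70 ✗.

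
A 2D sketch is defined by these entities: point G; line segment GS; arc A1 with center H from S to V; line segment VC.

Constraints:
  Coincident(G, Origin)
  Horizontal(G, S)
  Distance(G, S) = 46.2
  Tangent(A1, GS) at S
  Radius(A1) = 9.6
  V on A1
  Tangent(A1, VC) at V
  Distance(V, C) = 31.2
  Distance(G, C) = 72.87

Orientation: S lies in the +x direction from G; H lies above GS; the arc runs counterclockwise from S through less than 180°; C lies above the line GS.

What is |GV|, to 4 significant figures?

56.10

Checks: G = (0.00, 0.00) ✓; |HV| = 9.600 ✓; ∠(HV, VC) = 90.00° ✓; |VC| = 31.20 ✓; |GC| = 72.87 ✓.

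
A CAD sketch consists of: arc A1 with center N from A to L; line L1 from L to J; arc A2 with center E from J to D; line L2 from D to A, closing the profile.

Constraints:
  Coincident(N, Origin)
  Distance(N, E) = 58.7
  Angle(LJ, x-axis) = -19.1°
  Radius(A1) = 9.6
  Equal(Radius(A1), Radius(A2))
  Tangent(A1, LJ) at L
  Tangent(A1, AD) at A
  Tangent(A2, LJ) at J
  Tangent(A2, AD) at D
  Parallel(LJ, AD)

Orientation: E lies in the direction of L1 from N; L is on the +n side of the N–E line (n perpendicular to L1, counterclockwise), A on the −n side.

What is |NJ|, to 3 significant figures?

59.5

The slot axis is L1's direction at -19.1°, so u = (cos -19.1°, sin -19.1°) = (0.945, -0.327) and n = (−sin -19.1°, cos -19.1°) = (0.327, 0.945). N is at the origin and E lies 58.7 along u from N, so E = 58.7·u = (55.5, -19.2). Tangency of A1 to both parallel lines with radius 9.6 puts L and A at N ± 9.6·n: L = (3.14, 9.07), A = (-3.14, -9.07). Equal radii place J and D the same way about E: J = E + 9.6·n = (58.6, -10.1), D = E − 9.6·n = (52.3, -28.3). Then |NJ| = |J − N| = 59.5.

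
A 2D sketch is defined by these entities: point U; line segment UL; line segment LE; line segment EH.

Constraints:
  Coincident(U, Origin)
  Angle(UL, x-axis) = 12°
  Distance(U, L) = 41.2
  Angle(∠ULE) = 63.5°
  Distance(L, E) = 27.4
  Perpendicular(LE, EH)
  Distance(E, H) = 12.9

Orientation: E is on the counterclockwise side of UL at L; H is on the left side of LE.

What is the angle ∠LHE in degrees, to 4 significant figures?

64.79°

U is at the origin; UL runs at 12.0° with length 41.2, so L = 41.2·(cos 12.0°, sin 12.0°) = (40.30, 8.566). ∠ULE = 63.5°, so LE runs at 12.0° + (180° − 63.5°) = 128.5° from the x-axis; with |LE| = 27.4, E = L + 27.4·(cos 128.5°, sin 128.5°) = (23.24, 30.01). LE ⟂ EH; with |EH| = 12.9 on the left of LE, H = E + 12.9·(-0.7826, -0.6225) = (13.15, 21.98). Then cos ∠LHE = HL·HE / (|HL||HE|), giving 64.79°.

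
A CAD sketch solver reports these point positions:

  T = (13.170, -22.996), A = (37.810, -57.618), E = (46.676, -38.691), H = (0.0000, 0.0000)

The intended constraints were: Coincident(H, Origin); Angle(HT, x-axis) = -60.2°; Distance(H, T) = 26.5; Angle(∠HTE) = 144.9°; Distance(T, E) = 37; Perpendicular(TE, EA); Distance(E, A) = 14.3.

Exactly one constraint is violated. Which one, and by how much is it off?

Distance(E, A) = 14.3 — off by 6.60.

H = (0.00, 0.00) ✓; HT at -60.20° ✓; |HT| = 26.50 ✓; ∠HTE = 144.9° ✓; |TE| = 37.00 ✓; ∠(TE, EA) = 90.00° ✓; |EA| = 20.90 ✗.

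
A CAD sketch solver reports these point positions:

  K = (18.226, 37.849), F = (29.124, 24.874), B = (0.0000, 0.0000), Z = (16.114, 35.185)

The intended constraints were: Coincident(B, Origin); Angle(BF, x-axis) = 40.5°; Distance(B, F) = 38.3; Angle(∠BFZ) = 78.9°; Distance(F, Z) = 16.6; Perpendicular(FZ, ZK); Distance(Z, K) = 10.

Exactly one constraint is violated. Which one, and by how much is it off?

Distance(Z, K) = 10 — off by 6.60.

B = (0.00, 0.00) ✓; BF at 40.50° ✓; |BF| = 38.30 ✓; ∠BFZ = 78.90° ✓; |FZ| = 16.60 ✓; ∠(FZ, ZK) = 90.01° ✓; |ZK| = 3.400 ✗.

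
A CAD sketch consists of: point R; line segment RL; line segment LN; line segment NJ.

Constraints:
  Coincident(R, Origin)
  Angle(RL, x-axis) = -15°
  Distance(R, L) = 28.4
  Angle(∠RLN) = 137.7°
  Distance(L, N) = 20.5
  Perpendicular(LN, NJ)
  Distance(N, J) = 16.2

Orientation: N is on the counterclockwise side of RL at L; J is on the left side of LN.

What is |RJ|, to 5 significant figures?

41.608

R is at the origin; RL runs at -15.0° with length 28.4, so L = 28.4·(cos -15.0°, sin -15.0°) = (27.432, -7.3505). ∠RLN = 137.7°, so LN runs at -15.0° + (180° − 137.7°) = 27.300° from the x-axis; with |LN| = 20.5, N = L + 20.5·(cos 27.300°, sin 27.300°) = (45.649, 2.0519). The perpendicularity gives NJ at right angles to LN; with |NJ| = 16.2 on the left of LN, J = N + 16.2·(-0.45865, 0.88862) = (38.219, 16.447). Then |RJ| = |J − R| = 41.608.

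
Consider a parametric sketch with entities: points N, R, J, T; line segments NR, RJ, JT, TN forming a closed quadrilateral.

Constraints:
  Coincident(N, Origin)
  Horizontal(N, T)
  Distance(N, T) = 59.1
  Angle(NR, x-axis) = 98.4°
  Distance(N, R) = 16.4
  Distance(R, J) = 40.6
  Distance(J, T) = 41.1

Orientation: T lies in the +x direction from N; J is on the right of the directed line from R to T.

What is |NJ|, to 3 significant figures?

27.2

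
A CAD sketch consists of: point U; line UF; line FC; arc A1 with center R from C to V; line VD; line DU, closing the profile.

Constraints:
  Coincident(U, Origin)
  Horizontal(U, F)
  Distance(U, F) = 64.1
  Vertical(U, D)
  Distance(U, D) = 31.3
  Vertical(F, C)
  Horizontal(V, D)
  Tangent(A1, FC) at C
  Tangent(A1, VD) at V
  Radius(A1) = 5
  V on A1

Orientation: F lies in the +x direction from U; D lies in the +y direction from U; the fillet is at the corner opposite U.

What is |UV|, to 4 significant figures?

66.88

The virtual corner opposite U is at (64.10, 31.30). The tangent condition forces RC to be normal to FC and since A1 is tangent to VD there, RV ⟂ VD, with radius 5.0, so the center R sits 5.0 in from both sides at R = (59.10, 26.30). That places the tangent points at C = (64.10, 26.30) on FC and V = (59.10, 31.30) on VD. Then |UV| = |V − U| = 66.88.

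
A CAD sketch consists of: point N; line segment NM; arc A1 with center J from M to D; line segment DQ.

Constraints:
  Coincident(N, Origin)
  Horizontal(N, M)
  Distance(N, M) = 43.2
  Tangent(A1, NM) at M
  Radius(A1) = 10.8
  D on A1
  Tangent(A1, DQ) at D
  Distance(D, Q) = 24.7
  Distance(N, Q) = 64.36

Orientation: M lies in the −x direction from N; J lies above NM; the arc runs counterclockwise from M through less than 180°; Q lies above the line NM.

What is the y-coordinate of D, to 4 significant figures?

18.60

N is at the origin; N and M share the same y with |NM| = 43.2 and M on the −x side, so M = (-43.20, 0.000). Since A1 is tangent to NM there, JM ⟂ NM, so J = M + (0, 10.8) = (-43.20, 10.80). Since JD ⟂ DQ (tangency), |JQ| = √(10.8² + 24.7²) = 26.96 regardless of where D sits on A1. So Q lies on both circle(N, 64.36) and circle(J, 26.96); the above-NM intersection is Q = (-53.56, 35.69). D is the foot of the tangent from Q: D = (-35.73, 18.60).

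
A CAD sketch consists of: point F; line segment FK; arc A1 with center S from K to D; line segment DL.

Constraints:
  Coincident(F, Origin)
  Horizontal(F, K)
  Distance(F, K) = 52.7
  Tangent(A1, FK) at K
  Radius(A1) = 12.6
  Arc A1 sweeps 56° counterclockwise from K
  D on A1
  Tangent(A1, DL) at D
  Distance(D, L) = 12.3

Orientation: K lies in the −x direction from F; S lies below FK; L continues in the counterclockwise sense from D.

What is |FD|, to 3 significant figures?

63.4

Since A1 is tangent to FK there, SK ⟂ FK, so S = K + (0, -12.6) = (-52.7, -12.6). On A1, K sits at bearing 90° from S; a 56° counterclockwise sweep puts D at bearing 146°, so D = S + 12.6·(cos 146°, sin 146°) = (-63.1, -5.55). Then |FD| = |D − F| = 63.4.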